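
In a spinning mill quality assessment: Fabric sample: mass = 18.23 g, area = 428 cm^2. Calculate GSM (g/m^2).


Formula: GSM = mass_g / area_m2
Step 1: Convert area: 428 cm^2 = 428 / 10000 = 0.0428 m^2
Step 2: GSM = 18.23 g / 0.0428 m^2 = 425.9 g/m^2

425.9 g/m^2


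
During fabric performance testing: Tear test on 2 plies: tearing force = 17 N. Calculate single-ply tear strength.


Formula: Per-ply strength = Total force / Number of plies
Per-ply = 17 N / 2
Per-ply = 8.5 N

8.5 N


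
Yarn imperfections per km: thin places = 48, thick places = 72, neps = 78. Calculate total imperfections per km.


Formula: Total = thin places + thick places + neps
Total = 48 + 72 + 78
Total = 198 imperfections/km

198 imperfections/km


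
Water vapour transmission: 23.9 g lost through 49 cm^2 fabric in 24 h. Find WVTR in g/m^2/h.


Formula: WVTR = mass_loss / (area * time)
Step 1: Convert area: 49 cm^2 = 0.0049 m^2
Step 2: WVTR = 23.9 g / (0.0049 m^2 * 24 h)
Step 3: WVTR = 23.9 / 0.1176 = 203.2 g/m^2/h

203.2 g/m^2/h


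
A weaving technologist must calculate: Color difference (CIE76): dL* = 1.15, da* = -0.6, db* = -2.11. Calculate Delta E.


Formula: Delta E = sqrt(dL*^2 + da*^2 + db*^2)
Step 1: dL*^2 = 1.15^2 = 1.3225
Step 2: da*^2 = (-0.6)^2 = 0.36
Step 3: db*^2 = (-2.11)^2 = 4.4521
Step 4: Sum = 1.3225 + 0.36 + 4.4521 = 6.1346
Step 5: Delta E = sqrt(6.1346) = 2.48

2.48 Delta E


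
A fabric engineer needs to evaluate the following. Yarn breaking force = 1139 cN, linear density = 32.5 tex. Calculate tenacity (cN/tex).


Formula: Tenacity = Breaking force / Linear density
Tenacity = 1139 cN / 32.5 tex
Tenacity = 35.05 cN/tex

35.05 cN/tex


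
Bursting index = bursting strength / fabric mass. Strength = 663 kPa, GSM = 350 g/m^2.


Formula: Bursting Index = Bursting Strength / Fabric GSM
BI = 663 kPa / 350 g/m^2
BI = 1.894 kPa/(g/m^2)

1.894 kPa/(g/m^2)


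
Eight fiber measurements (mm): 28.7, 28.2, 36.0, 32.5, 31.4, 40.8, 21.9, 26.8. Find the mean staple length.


Formula: Mean = sum of lengths / count
Sum = 28.7 + 28.2 + 36.0 + 32.5 + 31.4 + 40.8 + 21.9 + 26.8
Sum = 246.3 mm
Mean = 246.3 / 8 = 30.79 mm

30.79 mm


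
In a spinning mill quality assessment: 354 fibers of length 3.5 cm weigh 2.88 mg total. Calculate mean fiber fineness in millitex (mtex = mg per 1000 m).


Formula: fineness (mtex) = mass (mg) / total length (km) = (mass_mg / total_length_m) * 1000
Step 1: Convert fiber length: 3.5 cm = 0.035 m
Step 2: Total fiber length = 354 * 0.035 = 12.39 m
Step 3: Linear density = 2.88 mg / 12.39 m = 0.2324 mg/m
Step 4: fineness = 0.2324 * 1000 = 232.4 mtex

232.4 mtex


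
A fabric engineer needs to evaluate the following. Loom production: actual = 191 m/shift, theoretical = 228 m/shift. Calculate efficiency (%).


Formula: Efficiency% = (Actual output / Theoretical output) * 100
Efficiency% = (191 / 228) * 100
Efficiency% = 0.837719 * 100 = 83.7719% ≈ 83.8%

83.8%


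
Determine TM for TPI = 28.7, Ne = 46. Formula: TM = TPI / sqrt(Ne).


Formula: TM = TPI / sqrt(Ne)
Step 1: sqrt(Ne) = sqrt(46) = 6.7823
Step 2: TM = 28.7 / 6.7823 = 4.23

4.23 TM


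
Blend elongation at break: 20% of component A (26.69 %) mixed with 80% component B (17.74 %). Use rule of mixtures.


Formula: Blend property = (fraction_A * property_A) + (fraction_B * property_B)
Step 1: Contribution A = 20/100 * 26.69 % = 5.338 %
Step 2: Contribution B = 80/100 * 17.74 % = 14.192 %
Step 3: Blend elongation at break = 5.338 + 14.192 = 19.53 %

19.53 %


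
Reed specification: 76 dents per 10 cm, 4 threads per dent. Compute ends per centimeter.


Formula: EPC = (dents per 10 cm * ends per dent) / 10
Step 1: Total ends per 10 cm = 76 * 4 = 304
Step 2: EPC = 304 / 10 = 30.4 ends/cm

30.4 ends/cm


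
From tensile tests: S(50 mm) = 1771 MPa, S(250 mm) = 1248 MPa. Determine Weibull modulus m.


Formula: m = ln(L1/L2) / ln(S2/S1)
Step 1: ln(L1/L2) = ln(50/250) = -1.60944
Step 2: S2/S1 = 1248/1771 = 0.70469
Step 3: ln(S2/S1) = ln(0.70469) = -0.35000
Step 4: m = -1.60944 / -0.35000 = 4.60

4.60 (Weibull m)


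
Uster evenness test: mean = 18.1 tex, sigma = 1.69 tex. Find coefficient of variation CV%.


Formula: CV% = (standard deviation / mean) * 100
Step 1: Ratio = 1.69 / 18.1 = 0.09337
Step 2: CV% = 0.09337 * 100 = 9.337% ≈ 9.3%

9.3%


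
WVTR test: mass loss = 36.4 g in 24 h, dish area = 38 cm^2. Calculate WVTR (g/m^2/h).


Formula: WVTR = mass_loss / (area * time)
Step 1: Convert area: 38 cm^2 = 0.0038 m^2
Step 2: WVTR = 36.4 g / (0.0038 m^2 * 24 h)
Step 3: WVTR = 36.4 / 0.0912 = 399.1 g/m^2/h

399.1 g/m^2/h


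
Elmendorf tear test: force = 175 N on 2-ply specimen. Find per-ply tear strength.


Formula: Per-ply strength = Total force / Number of plies
Per-ply = 175 N / 2
Per-ply = 87.5 N

87.5 N


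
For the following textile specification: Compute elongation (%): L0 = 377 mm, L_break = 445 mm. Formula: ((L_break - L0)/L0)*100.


Formula: Elongation (%) = ((L_break - L0) / L0) * 100
Step 1: Extension = 445 - 377 = 68 mm
Step 2: Elongation = (68 / 377) * 100
Step 3: Elongation = 0.180371 * 100 = 18.0371% ≈ 18.0%

18.0%


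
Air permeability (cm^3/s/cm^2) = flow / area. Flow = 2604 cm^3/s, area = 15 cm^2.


Formula: Air Permeability = Airflow / Test Area
AP = 2604 cm^3/s / 15 cm^2
AP = 173.6 cm^3/s/cm^2

173.6 cm^3/s/cm^2


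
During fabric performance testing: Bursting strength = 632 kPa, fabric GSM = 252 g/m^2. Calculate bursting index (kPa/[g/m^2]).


Formula: Bursting Index = Bursting Strength / Fabric GSM
BI = 632 kPa / 252 g/m^2
BI = 2.508 kPa/(g/m^2)

2.508 kPa/(g/m^2)


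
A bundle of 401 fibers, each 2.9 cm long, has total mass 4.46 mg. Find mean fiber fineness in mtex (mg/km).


Formula: fineness (mtex) = mass (mg) / total length (km) = (mass_mg / total_length_m) * 1000
Step 1: Convert fiber length: 2.9 cm = 0.029 m
Step 2: Total fiber length = 401 * 0.029 = 11.629 m
Step 3: Linear density = 4.46 mg / 11.629 m = 0.3835 mg/m
Step 4: fineness = 0.3835 * 1000 = 383.5 mtex

383.5 mtex


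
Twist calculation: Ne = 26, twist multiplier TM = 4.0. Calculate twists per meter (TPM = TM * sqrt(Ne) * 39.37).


Formula: TPM = TM * sqrt(Ne) * 39.37
Step 1: sqrt(Ne) = sqrt(26) = 5.099
Step 2: TM * sqrt(Ne) = 4.0 * 5.099 = 20.396
Step 3: TPM = 20.396 * 39.37 = 803 twists/m

803 twists/m


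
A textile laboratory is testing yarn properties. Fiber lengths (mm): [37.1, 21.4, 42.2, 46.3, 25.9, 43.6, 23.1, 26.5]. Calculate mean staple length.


Formula: Mean = sum of lengths / count
Sum = 37.1 + 21.4 + 42.2 + 46.3 + 25.9 + 43.6 + 23.1 + 26.5
Sum = 266.1 mm
Mean = 266.1 / 8 = 33.26 mm

33.26 mm


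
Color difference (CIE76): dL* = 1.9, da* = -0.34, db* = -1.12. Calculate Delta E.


Formula: Delta E = sqrt(dL*^2 + da*^2 + db*^2)
Step 1: dL*^2 = 1.9^2 = 3.61
Step 2: da*^2 = (-0.34)^2 = 0.1156
Step 3: db*^2 = (-1.12)^2 = 1.2544
Step 4: Sum = 3.61 + 0.1156 + 1.2544 = 4.98
Step 5: Delta E = sqrt(4.98) = 2.23

2.23 Delta E


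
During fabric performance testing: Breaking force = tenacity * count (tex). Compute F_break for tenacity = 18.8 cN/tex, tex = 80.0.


Formula: Breaking force = Tenacity * Linear density
F = 18.8 cN/tex * 80.0 tex
F = 1504.00 cN

1504.00 cN


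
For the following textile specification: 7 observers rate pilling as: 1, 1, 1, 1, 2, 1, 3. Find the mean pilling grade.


Formula: Mean = sum / count
Sum = 1 + 1 + 1 + 1 + 2 + 1 + 3 = 10
Mean = 10 / 7 = 1.4

1.4


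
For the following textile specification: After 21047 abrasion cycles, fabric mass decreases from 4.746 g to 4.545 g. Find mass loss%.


Formula: Mass loss% = ((m_before - m_after) / m_before) * 100
Step 1: Mass loss = 4.746 - 4.545 = 0.201 g
Step 2: Ratio = 0.201 / 4.746 = 0.0423515
Step 3: Mass loss% = 0.0423515 * 100 = 4.23515% ≈ 4.24%

4.24%


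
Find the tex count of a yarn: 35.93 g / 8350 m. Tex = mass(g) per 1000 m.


Formula: Tex = (mass_g / length_m) * 1000
Substituting: Tex = (35.93 / 8350) * 1000
Intermediate: 35.93 / 8350 = 0.00430299 g/m
Tex = 0.00430299 * 1000 = 4.30 tex

4.30 tex


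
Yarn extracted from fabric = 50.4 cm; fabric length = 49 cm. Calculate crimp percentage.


Formula: Crimp% = ((L_yarn - L_fabric) / L_fabric) * 100
Step 1: Extension = 50.4 - 49 = 1.4 cm
Step 2: Crimp% = (1.4 / 49) * 100
Step 3: Crimp% = 0.028571 * 100 = 2.8571% ≈ 2.9%

2.9%


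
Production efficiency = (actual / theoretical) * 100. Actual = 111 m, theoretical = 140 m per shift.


Formula: Efficiency% = (Actual output / Theoretical output) * 100
Efficiency% = (111 / 140) * 100
Efficiency% = 0.792857 * 100 = 79.2857% ≈ 79.3%

79.3%


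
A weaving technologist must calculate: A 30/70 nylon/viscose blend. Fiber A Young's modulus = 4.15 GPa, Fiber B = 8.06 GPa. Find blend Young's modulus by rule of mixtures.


Formula: Blend property = (fraction_A * property_A) + (fraction_B * property_B)
Step 1: Contribution A = 30/100 * 4.15 GPa = 1.245 GPa
Step 2: Contribution B = 70/100 * 8.06 GPa = 5.642 GPa
Step 3: Blend Young's modulus = 1.245 + 5.642 = 6.887 GPa

6.887 GPa


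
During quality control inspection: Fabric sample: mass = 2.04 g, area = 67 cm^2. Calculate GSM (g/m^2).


Formula: GSM = mass_g / area_m2
Step 1: Convert area: 67 cm^2 = 67 / 10000 = 0.0067 m^2
Step 2: GSM = 2.04 g / 0.0067 m^2 = 304.5 g/m^2

304.5 g/m^2


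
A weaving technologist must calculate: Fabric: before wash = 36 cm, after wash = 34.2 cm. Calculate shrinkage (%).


Formula: Shrinkage% = ((L_before - L_after) / L_before) * 100
Step 1: Shrinkage = 36 - 34.2 = 1.8 cm
Step 2: Shrinkage% = (1.8 / 36) * 100
Step 3: Shrinkage% = 0.05 * 100 = 5.0%

5.0%


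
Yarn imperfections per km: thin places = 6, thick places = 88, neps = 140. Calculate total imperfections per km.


Formula: Total = thin places + thick places + neps
Total = 6 + 88 + 140
Total = 234 imperfections/km

234 imperfections/km


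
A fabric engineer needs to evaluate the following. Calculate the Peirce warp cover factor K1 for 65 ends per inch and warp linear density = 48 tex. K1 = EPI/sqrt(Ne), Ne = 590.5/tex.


Formula: K1 = EPI / sqrt(Ne), with Ne = 590.5 / tex_warp
Step 1: Ne = 590.5 / 48 = 12.302
Step 2: sqrt(Ne) = sqrt(12.302) = 3.5074
Step 3: K1 = 65 / 3.5074 = 18.5

18.5


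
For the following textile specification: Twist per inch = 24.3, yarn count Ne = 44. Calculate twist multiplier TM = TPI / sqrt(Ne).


Formula: TM = TPI / sqrt(Ne)
Step 1: sqrt(Ne) = sqrt(44) = 6.6332
Step 2: TM = 24.3 / 6.6332 = 3.66

3.66 TM


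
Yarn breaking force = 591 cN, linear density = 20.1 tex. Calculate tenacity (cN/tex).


Formula: Tenacity = Breaking force / Linear density
Tenacity = 591 cN / 20.1 tex
Tenacity = 29.40 cN/tex

29.40 cN/tex


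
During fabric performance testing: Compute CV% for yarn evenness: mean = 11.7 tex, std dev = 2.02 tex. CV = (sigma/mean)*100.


Formula: CV% = (standard deviation / mean) * 100
Step 1: Ratio = 2.02 / 11.7 = 0.17265
Step 2: CV% = 0.17265 * 100 = 17.265% ≈ 17.3%

17.3%


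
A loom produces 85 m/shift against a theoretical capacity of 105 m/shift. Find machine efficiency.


Formula: Efficiency% = (Actual output / Theoretical output) * 100
Efficiency% = (85 / 105) * 100
Efficiency% = 0.809524 * 100 = 80.9524% ≈ 81.0%

81.0%


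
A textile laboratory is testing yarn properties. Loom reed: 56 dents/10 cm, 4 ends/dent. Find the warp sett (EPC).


Formula: EPC = (dents per 10 cm * ends per dent) / 10
Step 1: Total ends per 10 cm = 56 * 4 = 224
Step 2: EPC = 224 / 10 = 22.4 ends/cm

22.4 ends/cm


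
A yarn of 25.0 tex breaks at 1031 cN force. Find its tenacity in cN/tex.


Formula: Tenacity = Breaking force / Linear density
Tenacity = 1031 cN / 25.0 tex
Tenacity = 41.24 cN/tex

41.24 cN/tex


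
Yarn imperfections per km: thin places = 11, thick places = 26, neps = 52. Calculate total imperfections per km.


Formula: Total = thin places + thick places + neps
Total = 11 + 26 + 52
Total = 89 imperfections/km

89 imperfections/km


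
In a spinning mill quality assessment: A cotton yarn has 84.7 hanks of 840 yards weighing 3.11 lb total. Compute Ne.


Formula: Ne = hanks / mass_lb
Substituting: Ne = 84.7 / 3.11
Ne = 27.2

27.2 Ne


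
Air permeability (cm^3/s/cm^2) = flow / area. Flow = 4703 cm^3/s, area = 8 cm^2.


Formula: Air Permeability = Airflow / Test Area
AP = 4703 cm^3/s / 8 cm^2
AP = 587.9 cm^3/s/cm^2

587.9 cm^3/s/cm^2


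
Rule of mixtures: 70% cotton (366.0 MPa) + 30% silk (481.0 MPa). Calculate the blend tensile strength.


Formula: Blend property = (fraction_A * property_A) + (fraction_B * property_B)
Step 1: Contribution A = 70/100 * 366.0 MPa = 256.2 MPa
Step 2: Contribution B = 30/100 * 481.0 MPa = 144.3 MPa
Step 3: Blend tensile strength = 256.2 + 144.3 = 400.5 MPa

400.5 MPa


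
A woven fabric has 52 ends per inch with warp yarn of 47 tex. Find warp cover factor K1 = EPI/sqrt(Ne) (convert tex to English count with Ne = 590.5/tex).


Formula: K1 = EPI / sqrt(Ne), with Ne = 590.5 / tex_warp
Step 1: Ne = 590.5 / 47 = 12.564
Step 2: sqrt(Ne) = sqrt(12.564) = 3.5446
Step 3: K1 = 52 / 3.5446 = 14.7

14.7


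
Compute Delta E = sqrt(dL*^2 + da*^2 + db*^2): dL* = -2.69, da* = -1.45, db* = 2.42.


Formula: Delta E = sqrt(dL*^2 + da*^2 + db*^2)
Step 1: dL*^2 = (-2.69)^2 = 7.2361
Step 2: da*^2 = (-1.45)^2 = 2.1025
Step 3: db*^2 = 2.42^2 = 5.8564
Step 4: Sum = 7.2361 + 2.1025 + 5.8564 = 15.195
Step 5: Delta E = sqrt(15.195) = 3.9

3.9 Delta E


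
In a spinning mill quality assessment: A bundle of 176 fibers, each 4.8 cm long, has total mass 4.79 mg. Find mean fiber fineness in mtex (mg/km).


Formula: fineness (mtex) = mass (mg) / total length (km) = (mass_mg / total_length_m) * 1000
Step 1: Convert fiber length: 4.8 cm = 0.048 m
Step 2: Total fiber length = 176 * 0.048 = 8.448 m
Step 3: Linear density = 4.79 mg / 8.448 m = 0.5670 mg/m
Step 4: fineness = 0.5670 * 1000 = 567.0 mtex

567.0 mtex


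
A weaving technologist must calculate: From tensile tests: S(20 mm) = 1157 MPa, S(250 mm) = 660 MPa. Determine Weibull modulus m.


Formula: m = ln(L1/L2) / ln(S2/S1)
Step 1: ln(L1/L2) = ln(20/250) = -2.52573
Step 2: S2/S1 = 660/1157 = 0.57044
Step 3: ln(S2/S1) = ln(0.57044) = -0.56135
Step 4: m = -2.52573 / -0.56135 = 4.50

4.50 (Weibull m)


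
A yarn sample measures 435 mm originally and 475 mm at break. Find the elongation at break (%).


Formula: Elongation (%) = ((L_break - L0) / L0) * 100
Step 1: Extension = 475 - 435 = 40 mm
Step 2: Elongation = (40 / 435) * 100
Step 3: Elongation = 0.091954 * 100 = 9.1954% ≈ 9.2%

9.2%


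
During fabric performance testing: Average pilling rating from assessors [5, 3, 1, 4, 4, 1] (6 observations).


Formula: Mean = sum / count
Sum = 5 + 3 + 1 + 4 + 4 + 1 = 18
Mean = 18 / 6 = 3.0

3.0


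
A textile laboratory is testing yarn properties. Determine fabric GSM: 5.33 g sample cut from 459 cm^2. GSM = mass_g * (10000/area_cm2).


Formula: GSM = mass_g / area_m2
Step 1: Convert area: 459 cm^2 = 459 / 10000 = 0.0459 m^2
Step 2: GSM = 5.33 g / 0.0459 m^2 = 116.1 g/m^2

116.1 g/m^2


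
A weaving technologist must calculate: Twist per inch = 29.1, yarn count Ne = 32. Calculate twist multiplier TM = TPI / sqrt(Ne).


Formula: TM = TPI / sqrt(Ne)
Step 1: sqrt(Ne) = sqrt(32) = 5.6569
Step 2: TM = 29.1 / 5.6569 = 5.14

5.14 TM


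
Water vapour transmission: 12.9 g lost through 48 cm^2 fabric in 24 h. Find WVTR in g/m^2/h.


Formula: WVTR = mass_loss / (area * time)
Step 1: Convert area: 48 cm^2 = 0.0048 m^2
Step 2: WVTR = 12.9 g / (0.0048 m^2 * 24 h)
Step 3: WVTR = 12.9 / 0.1152 = 112.0 g/m^2/h

112.0 g/m^2/h


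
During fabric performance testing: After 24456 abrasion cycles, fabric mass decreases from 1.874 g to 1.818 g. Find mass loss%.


Formula: Mass loss% = ((m_before - m_after) / m_before) * 100
Step 1: Mass loss = 1.874 - 1.818 = 0.056 g
Step 2: Ratio = 0.056 / 1.874 = 0.0298826
Step 3: Mass loss% = 0.0298826 * 100 = 2.98826% ≈ 2.99%

2.99%


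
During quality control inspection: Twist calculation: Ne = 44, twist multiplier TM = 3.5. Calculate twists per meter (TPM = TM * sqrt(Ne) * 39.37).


Formula: TPM = TM * sqrt(Ne) * 39.37
Step 1: sqrt(Ne) = sqrt(44) = 6.6332
Step 2: TM * sqrt(Ne) = 3.5 * 6.6332 = 23.2162
Step 3: TPM = 23.2162 * 39.37 = 914 twists/m

914 twists/m


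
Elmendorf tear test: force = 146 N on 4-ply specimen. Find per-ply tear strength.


Formula: Per-ply strength = Total force / Number of plies
Per-ply = 146 N / 4
Per-ply = 36.5 N

36.5 N


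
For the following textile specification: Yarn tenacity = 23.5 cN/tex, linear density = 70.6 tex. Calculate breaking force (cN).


Formula: Breaking force = Tenacity * Linear density
F = 23.5 cN/tex * 70.6 tex
F = 1659.10 cN

1659.10 cN


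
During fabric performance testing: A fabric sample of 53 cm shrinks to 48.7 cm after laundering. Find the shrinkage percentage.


Formula: Shrinkage% = ((L_before - L_after) / L_before) * 100
Step 1: Shrinkage = 53 - 48.7 = 4.3 cm
Step 2: Shrinkage% = (4.3 / 53) * 100
Step 3: Shrinkage% = 0.081132 * 100 = 8.1132% ≈ 8.1%

8.1%


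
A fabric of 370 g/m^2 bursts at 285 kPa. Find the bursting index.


Formula: Bursting Index = Bursting Strength / Fabric GSM
BI = 285 kPa / 370 g/m^2
BI = 0.770 kPa/(g/m^2)

0.770 kPa/(g/m^2)


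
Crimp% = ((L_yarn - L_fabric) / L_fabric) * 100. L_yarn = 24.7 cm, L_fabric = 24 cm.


Formula: Crimp% = ((L_yarn - L_fabric) / L_fabric) * 100
Step 1: Extension = 24.7 - 24 = 0.7 cm
Step 2: Crimp% = (0.7 / 24) * 100
Step 3: Crimp% = 0.029167 * 100 = 2.9167% ≈ 2.9%

2.9%


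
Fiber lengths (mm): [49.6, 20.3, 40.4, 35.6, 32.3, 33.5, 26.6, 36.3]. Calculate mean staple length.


Formula: Mean = sum of lengths / count
Sum = 49.6 + 20.3 + 40.4 + 35.6 + 32.3 + 33.5 + 26.6 + 36.3
Sum = 274.6 mm
Mean = 274.6 / 8 = 34.33 mm

34.33 mm


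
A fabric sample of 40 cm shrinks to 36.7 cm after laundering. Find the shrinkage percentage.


Formula: Shrinkage% = ((L_before - L_after) / L_before) * 100
Step 1: Shrinkage = 40 - 36.7 = 3.3 cm
Step 2: Shrinkage% = (3.3 / 40) * 100
Step 3: Shrinkage% = 0.0825 * 100 = 8.25% ≈ 8.3%

8.3%


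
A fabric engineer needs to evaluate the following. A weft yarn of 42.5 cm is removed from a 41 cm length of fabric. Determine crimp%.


Formula: Crimp% = ((L_yarn - L_fabric) / L_fabric) * 100
Step 1: Extension = 42.5 - 41 = 1.5 cm
Step 2: Crimp% = (1.5 / 41) * 100
Step 3: Crimp% = 0.036585 * 100 = 3.6585% ≈ 3.7%

3.7%


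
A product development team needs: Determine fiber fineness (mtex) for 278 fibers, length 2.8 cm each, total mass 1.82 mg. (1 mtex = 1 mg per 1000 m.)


Formula: fineness (mtex) = mass (mg) / total length (km) = (mass_mg / total_length_m) * 1000
Step 1: Convert fiber length: 2.8 cm = 0.028 m
Step 2: Total fiber length = 278 * 0.028 = 7.784 m
Step 3: Linear density = 1.82 mg / 7.784 m = 0.2338 mg/m
Step 4: fineness = 0.2338 * 1000 = 233.8 mtex

233.8 mtex


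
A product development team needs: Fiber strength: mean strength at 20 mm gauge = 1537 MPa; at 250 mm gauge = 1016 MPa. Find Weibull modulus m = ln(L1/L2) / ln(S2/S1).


Formula: m = ln(L1/L2) / ln(S2/S1)
Step 1: ln(L1/L2) = ln(20/250) = -2.52573
Step 2: S2/S1 = 1016/1537 = 0.66103
Step 3: ln(S2/S1) = ln(0.66103) = -0.41396
Step 4: m = -2.52573 / -0.41396 = 6.10

6.10 (Weibull m)


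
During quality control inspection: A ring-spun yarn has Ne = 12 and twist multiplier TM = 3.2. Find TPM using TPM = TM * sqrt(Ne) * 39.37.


Formula: TPM = TM * sqrt(Ne) * 39.37
Step 1: sqrt(Ne) = sqrt(12) = 3.4641
Step 2: TM * sqrt(Ne) = 3.2 * 3.4641 = 11.0851
Step 3: TPM = 11.0851 * 39.37 = 436 twists/m

436 twists/m


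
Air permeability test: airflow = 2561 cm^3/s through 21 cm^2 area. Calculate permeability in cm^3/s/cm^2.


Formula: Air Permeability = Airflow / Test Area
AP = 2561 cm^3/s / 21 cm^2
AP = 122.0 cm^3/s/cm^2

122.0 cm^3/s/cm^2


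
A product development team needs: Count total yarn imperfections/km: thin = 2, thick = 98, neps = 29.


Formula: Total = thin places + thick places + neps
Total = 2 + 98 + 29
Total = 129 imperfections/km

129 imperfections/km


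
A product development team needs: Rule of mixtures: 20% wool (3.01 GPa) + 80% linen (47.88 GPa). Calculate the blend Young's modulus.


Formula: Blend property = (fraction_A * property_A) + (fraction_B * property_B)
Step 1: Contribution A = 20/100 * 3.01 GPa = 0.602 GPa
Step 2: Contribution B = 80/100 * 47.88 GPa = 38.304 GPa
Step 3: Blend Young's modulus = 0.602 + 38.304 = 38.906 GPa

38.906 GPa


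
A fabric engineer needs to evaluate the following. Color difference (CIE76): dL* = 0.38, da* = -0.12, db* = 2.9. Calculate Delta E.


Formula: Delta E = sqrt(dL*^2 + da*^2 + db*^2)
Step 1: dL*^2 = 0.38^2 = 0.1444
Step 2: da*^2 = (-0.12)^2 = 0.0144
Step 3: db*^2 = 2.9^2 = 8.41
Step 4: Sum = 0.1444 + 0.0144 + 8.41 = 8.5688
Step 5: Delta E = sqrt(8.5688) = 2.93

2.93 Delta E


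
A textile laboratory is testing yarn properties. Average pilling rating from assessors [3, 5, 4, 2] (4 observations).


Formula: Mean = sum / count
Sum = 3 + 5 + 4 + 2 = 14
Mean = 14 / 4 = 3.5

3.5


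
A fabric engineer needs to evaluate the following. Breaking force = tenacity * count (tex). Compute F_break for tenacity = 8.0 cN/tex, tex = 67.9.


Formula: Breaking force = Tenacity * Linear density
F = 8.0 cN/tex * 67.9 tex
F = 543.20 cN

543.20 cN


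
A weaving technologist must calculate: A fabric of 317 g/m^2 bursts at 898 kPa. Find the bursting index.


Formula: Bursting Index = Bursting Strength / Fabric GSM
BI = 898 kPa / 317 g/m^2
BI = 2.833 kPa/(g/m^2)

2.833 kPa/(g/m^2)


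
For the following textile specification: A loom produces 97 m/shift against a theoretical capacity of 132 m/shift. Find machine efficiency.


Formula: Efficiency% = (Actual output / Theoretical output) * 100
Efficiency% = (97 / 132) * 100
Efficiency% = 0.734848 * 100 = 73.4848% ≈ 73.5%

73.5%


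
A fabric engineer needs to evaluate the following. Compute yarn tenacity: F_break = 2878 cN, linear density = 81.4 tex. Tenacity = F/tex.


Formula: Tenacity = Breaking force / Linear density
Tenacity = 2878 cN / 81.4 tex
Tenacity = 35.36 cN/tex

35.36 cN/tex


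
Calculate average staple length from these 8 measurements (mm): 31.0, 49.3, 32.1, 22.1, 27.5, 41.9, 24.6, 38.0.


Formula: Mean = sum of lengths / count
Sum = 31.0 + 49.3 + 32.1 + 22.1 + 27.5 + 41.9 + 24.6 + 38.0
Sum = 266.5 mm
Mean = 266.5 / 8 = 33.31 mm

33.31 mm


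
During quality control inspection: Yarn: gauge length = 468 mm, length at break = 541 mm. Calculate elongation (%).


Formula: Elongation (%) = ((L_break - L0) / L0) * 100
Step 1: Extension = 541 - 468 = 73 mm
Step 2: Elongation = (73 / 468) * 100
Step 3: Elongation = 0.155983 * 100 = 15.5983% ≈ 15.6%

15.6%


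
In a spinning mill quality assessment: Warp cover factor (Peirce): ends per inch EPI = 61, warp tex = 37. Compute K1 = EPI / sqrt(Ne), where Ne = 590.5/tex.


Formula: K1 = EPI / sqrt(Ne), with Ne = 590.5 / tex_warp
Step 1: Ne = 590.5 / 37 = 15.959
Step 2: sqrt(Ne) = sqrt(15.959) = 3.9949
Step 3: K1 = 61 / 3.9949 = 15.3

15.3


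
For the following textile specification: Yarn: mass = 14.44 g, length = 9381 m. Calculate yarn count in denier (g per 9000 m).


Formula: den = (mass_g / length_m) * 9000
Substituting: den = (14.44 / 9381) * 9000
Intermediate: 14.44 / 9381 = 0.00153928 g/m
den = 0.00153928 * 9000 = 13.9 denier

13.9 denier


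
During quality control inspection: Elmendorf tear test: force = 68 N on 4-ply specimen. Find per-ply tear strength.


Formula: Per-ply strength = Total force / Number of plies
Per-ply = 68 N / 4
Per-ply = 17 N

17 N


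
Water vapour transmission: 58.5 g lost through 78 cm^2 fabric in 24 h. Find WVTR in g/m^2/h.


Formula: WVTR = mass_loss / (area * time)
Step 1: Convert area: 78 cm^2 = 0.0078 m^2
Step 2: WVTR = 58.5 g / (0.0078 m^2 * 24 h)
Step 3: WVTR = 58.5 / 0.1872 = 312.5 g/m^2/h

312.5 g/m^2/h


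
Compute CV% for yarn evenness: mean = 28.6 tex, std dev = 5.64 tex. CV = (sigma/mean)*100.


Formula: CV% = (standard deviation / mean) * 100
Step 1: Ratio = 5.64 / 28.6 = 0.197203
Step 2: CV% = 0.197203 * 100 = 19.7203% ≈ 19.7%

19.7%


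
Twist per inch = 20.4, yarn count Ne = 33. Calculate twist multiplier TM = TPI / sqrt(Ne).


Formula: TM = TPI / sqrt(Ne)
Step 1: sqrt(Ne) = sqrt(33) = 5.7446
Step 2: TM = 20.4 / 5.7446 = 3.55

3.55 TM


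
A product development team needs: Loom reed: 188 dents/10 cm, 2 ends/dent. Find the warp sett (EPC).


Formula: EPC = (dents per 10 cm * ends per dent) / 10
Step 1: Total ends per 10 cm = 188 * 2 = 376
Step 2: EPC = 376 / 10 = 37.6 ends/cm

37.6 ends/cm


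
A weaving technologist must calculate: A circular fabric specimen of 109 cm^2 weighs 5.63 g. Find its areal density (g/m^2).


Formula: GSM = mass_g / area_m2
Step 1: Convert area: 109 cm^2 = 109 / 10000 = 0.0109 m^2
Step 2: GSM = 5.63 g / 0.0109 m^2 = 516.5 g/m^2

516.5 g/m^2


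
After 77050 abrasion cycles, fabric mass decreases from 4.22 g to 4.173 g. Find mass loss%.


Formula: Mass loss% = ((m_before - m_after) / m_before) * 100
Step 1: Mass loss = 4.22 - 4.173 = 0.047 g
Step 2: Ratio = 0.047 / 4.22 = 0.0111374
Step 3: Mass loss% = 0.0111374 * 100 = 1.11374% ≈ 1.11%

1.11%


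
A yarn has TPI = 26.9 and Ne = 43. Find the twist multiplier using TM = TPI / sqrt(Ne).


Formula: TM = TPI / sqrt(Ne)
Step 1: sqrt(Ne) = sqrt(43) = 6.5574
Step 2: TM = 26.9 / 6.5574 = 4.10

4.10 TM


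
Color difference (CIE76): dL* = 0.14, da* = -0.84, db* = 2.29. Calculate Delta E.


Formula: Delta E = sqrt(dL*^2 + da*^2 + db*^2)
Step 1: dL*^2 = 0.14^2 = 0.0196
Step 2: da*^2 = (-0.84)^2 = 0.7056
Step 3: db*^2 = 2.29^2 = 5.2441
Step 4: Sum = 0.0196 + 0.7056 + 5.2441 = 5.9693
Step 5: Delta E = sqrt(5.9693) = 2.44

2.44 Delta E


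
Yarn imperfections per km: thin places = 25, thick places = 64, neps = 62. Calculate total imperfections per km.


Formula: Total = thin places + thick places + neps
Total = 25 + 64 + 62
Total = 151 imperfections/km

151 imperfections/km


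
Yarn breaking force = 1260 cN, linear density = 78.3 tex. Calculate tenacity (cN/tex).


Formula: Tenacity = Breaking force / Linear density
Tenacity = 1260 cN / 78.3 tex
Tenacity = 16.09 cN/tex

16.09 cN/tex


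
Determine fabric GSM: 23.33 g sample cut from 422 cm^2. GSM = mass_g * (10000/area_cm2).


Formula: GSM = mass_g / area_m2
Step 1: Convert area: 422 cm^2 = 422 / 10000 = 0.0422 m^2
Step 2: GSM = 23.33 g / 0.0422 m^2 = 552.8 g/m^2

552.8 g/m^2


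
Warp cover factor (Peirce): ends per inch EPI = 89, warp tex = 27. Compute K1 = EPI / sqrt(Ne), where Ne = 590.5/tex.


Formula: K1 = EPI / sqrt(Ne), with Ne = 590.5 / tex_warp
Step 1: Ne = 590.5 / 27 = 21.87
Step 2: sqrt(Ne) = sqrt(21.87) = 4.6765
Step 3: K1 = 89 / 4.6765 = 19.0

19.0


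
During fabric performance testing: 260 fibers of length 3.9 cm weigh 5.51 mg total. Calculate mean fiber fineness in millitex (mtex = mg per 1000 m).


Formula: fineness (mtex) = mass (mg) / total length (km) = (mass_mg / total_length_m) * 1000
Step 1: Convert fiber length: 3.9 cm = 0.039 m
Step 2: Total fiber length = 260 * 0.039 = 10.14 m
Step 3: Linear density = 5.51 mg / 10.14 m = 0.5434 mg/m
Step 4: fineness = 0.5434 * 1000 = 543.4 mtex

543.4 mtex


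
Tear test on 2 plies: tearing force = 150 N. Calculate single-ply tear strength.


Formula: Per-ply strength = Total force / Number of plies
Per-ply = 150 N / 2
Per-ply = 75 N

75 N


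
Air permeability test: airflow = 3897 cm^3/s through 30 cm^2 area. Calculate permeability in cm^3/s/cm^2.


Formula: Air Permeability = Airflow / Test Area
AP = 3897 cm^3/s / 30 cm^2
AP = 129.9 cm^3/s/cm^2

129.9 cm^3/s/cm^2


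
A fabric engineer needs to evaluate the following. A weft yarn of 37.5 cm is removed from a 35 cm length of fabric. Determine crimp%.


Formula: Crimp% = ((L_yarn - L_fabric) / L_fabric) * 100
Step 1: Extension = 37.5 - 35 = 2.5 cm
Step 2: Crimp% = (2.5 / 35) * 100
Step 3: Crimp% = 0.071429 * 100 = 7.1429% ≈ 7.1%

7.1%


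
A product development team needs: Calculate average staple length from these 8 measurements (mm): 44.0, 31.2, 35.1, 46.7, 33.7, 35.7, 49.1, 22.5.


Formula: Mean = sum of lengths / count
Sum = 44.0 + 31.2 + 35.1 + 46.7 + 33.7 + 35.7 + 49.1 + 22.5
Sum = 298.0 mm
Mean = 298.0 / 8 = 37.25 mm

37.25 mm


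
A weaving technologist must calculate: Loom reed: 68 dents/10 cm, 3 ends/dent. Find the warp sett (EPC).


Formula: EPC = (dents per 10 cm * ends per dent) / 10
Step 1: Total ends per 10 cm = 68 * 3 = 204
Step 2: EPC = 204 / 10 = 20.4 ends/cm

20.4 ends/cm


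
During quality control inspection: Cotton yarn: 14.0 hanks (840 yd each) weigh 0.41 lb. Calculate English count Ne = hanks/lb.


Formula: Ne = hanks / mass_lb
Substituting: Ne = 14.0 / 0.41
Ne = 34.1

34.1 Ne


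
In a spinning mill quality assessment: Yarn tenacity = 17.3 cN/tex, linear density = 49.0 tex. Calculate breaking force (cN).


Formula: Breaking force = Tenacity * Linear density
F = 17.3 cN/tex * 49.0 tex
F = 847.70 cN

847.70 cN


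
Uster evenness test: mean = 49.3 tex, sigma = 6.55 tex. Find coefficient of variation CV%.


Formula: CV% = (standard deviation / mean) * 100
Step 1: Ratio = 6.55 / 49.3 = 0.13286
Step 2: CV% = 0.13286 * 100 = 13.286% ≈ 13.3%

13.3%


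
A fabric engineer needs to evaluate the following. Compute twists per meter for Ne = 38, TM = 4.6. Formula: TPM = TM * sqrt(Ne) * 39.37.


Formula: TPM = TM * sqrt(Ne) * 39.37
Step 1: sqrt(Ne) = sqrt(38) = 6.1644
Step 2: TM * sqrt(Ne) = 4.6 * 6.1644 = 28.3562
Step 3: TPM = 28.3562 * 39.37 = 1116 twists/m

1116 twists/m


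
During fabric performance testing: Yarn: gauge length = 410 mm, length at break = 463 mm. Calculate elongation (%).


Formula: Elongation (%) = ((L_break - L0) / L0) * 100
Step 1: Extension = 463 - 410 = 53 mm
Step 2: Elongation = (53 / 410) * 100
Step 3: Elongation = 0.129268 * 100 = 12.9268% ≈ 12.9%

12.9%


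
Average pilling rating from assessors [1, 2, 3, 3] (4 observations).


Formula: Mean = sum / count
Sum = 1 + 2 + 3 + 3 = 9
Mean = 9 / 4 = 2.3

2.3


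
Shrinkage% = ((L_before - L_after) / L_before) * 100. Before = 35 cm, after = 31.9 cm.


Formula: Shrinkage% = ((L_before - L_after) / L_before) * 100
Step 1: Shrinkage = 35 - 31.9 = 3.1 cm
Step 2: Shrinkage% = (3.1 / 35) * 100
Step 3: Shrinkage% = 0.088571 * 100 = 8.8571% ≈ 8.9%

8.9%


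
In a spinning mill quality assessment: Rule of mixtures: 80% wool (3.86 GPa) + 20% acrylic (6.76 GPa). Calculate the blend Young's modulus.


Formula: Blend property = (fraction_A * property_A) + (fraction_B * property_B)
Step 1: Contribution A = 80/100 * 3.86 GPa = 3.088 GPa
Step 2: Contribution B = 20/100 * 6.76 GPa = 1.352 GPa
Step 3: Blend Young's modulus = 3.088 + 1.352 = 4.44 GPa

4.44 GPa


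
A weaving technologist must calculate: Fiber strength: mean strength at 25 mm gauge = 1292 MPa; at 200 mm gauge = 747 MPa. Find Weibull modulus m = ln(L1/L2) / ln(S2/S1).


Formula: m = ln(L1/L2) / ln(S2/S1)
Step 1: ln(L1/L2) = ln(25/200) = -2.07944
Step 2: S2/S1 = 747/1292 = 0.57817
Step 3: ln(S2/S1) = ln(0.57817) = -0.54789
Step 4: m = -2.07944 / -0.54789 = 3.80

3.80 (Weibull m)


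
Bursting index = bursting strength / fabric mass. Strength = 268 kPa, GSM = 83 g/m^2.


Formula: Bursting Index = Bursting Strength / Fabric GSM
BI = 268 kPa / 83 g/m^2
BI = 3.229 kPa/(g/m^2)

3.229 kPa/(g/m^2)


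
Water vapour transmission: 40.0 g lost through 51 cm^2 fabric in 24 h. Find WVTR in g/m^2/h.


Formula: WVTR = mass_loss / (area * time)
Step 1: Convert area: 51 cm^2 = 0.0051 m^2
Step 2: WVTR = 40.0 g / (0.0051 m^2 * 24 h)
Step 3: WVTR = 40.0 / 0.1224 = 326.8 g/m^2/h

326.8 g/m^2/h


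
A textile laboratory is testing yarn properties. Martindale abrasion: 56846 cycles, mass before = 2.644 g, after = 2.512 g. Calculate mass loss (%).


Formula: Mass loss% = ((m_before - m_after) / m_before) * 100
Step 1: Mass loss = 2.644 - 2.512 = 0.132 g
Step 2: Ratio = 0.132 / 2.644 = 0.0499244
Step 3: Mass loss% = 0.0499244 * 100 = 4.99244% ≈ 4.99%

4.99%


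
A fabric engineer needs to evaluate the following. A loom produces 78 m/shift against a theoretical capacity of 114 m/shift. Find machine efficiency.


Formula: Efficiency% = (Actual output / Theoretical output) * 100
Efficiency% = (78 / 114) * 100
Efficiency% = 0.684211 * 100 = 68.4211% ≈ 68.4%

68.4%


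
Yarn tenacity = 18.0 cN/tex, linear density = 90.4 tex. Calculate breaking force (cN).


Formula: Breaking force = Tenacity * Linear density
F = 18.0 cN/tex * 90.4 tex
F = 1627.20 cN

1627.20 cN


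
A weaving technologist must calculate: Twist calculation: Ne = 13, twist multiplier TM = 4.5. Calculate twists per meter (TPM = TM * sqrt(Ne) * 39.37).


Formula: TPM = TM * sqrt(Ne) * 39.37
Step 1: sqrt(Ne) = sqrt(13) = 3.6056
Step 2: TM * sqrt(Ne) = 4.5 * 3.6056 = 16.2252
Step 3: TPM = 16.2252 * 39.37 = 639 twists/m

639 twists/m


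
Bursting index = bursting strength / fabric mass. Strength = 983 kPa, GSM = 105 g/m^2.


Formula: Bursting Index = Bursting Strength / Fabric GSM
BI = 983 kPa / 105 g/m^2
BI = 9.362 kPa/(g/m^2)

9.362 kPa/(g/m^2)


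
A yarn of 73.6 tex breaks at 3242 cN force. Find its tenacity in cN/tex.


Formula: Tenacity = Breaking force / Linear density
Tenacity = 3242 cN / 73.6 tex
Tenacity = 44.05 cN/tex

44.05 cN/tex


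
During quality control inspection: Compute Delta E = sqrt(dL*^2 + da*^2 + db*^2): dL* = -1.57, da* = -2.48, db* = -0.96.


Formula: Delta E = sqrt(dL*^2 + da*^2 + db*^2)
Step 1: dL*^2 = (-1.57)^2 = 2.4649
Step 2: da*^2 = (-2.48)^2 = 6.1504
Step 3: db*^2 = (-0.96)^2 = 0.9216
Step 4: Sum = 2.4649 + 6.1504 + 0.9216 = 9.5369
Step 5: Delta E = sqrt(9.5369) = 3.09

3.09 Delta E


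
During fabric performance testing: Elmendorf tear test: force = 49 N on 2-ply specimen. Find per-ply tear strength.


Formula: Per-ply strength = Total force / Number of plies
Per-ply = 49 N / 2
Per-ply = 24.5 N

24.5 N


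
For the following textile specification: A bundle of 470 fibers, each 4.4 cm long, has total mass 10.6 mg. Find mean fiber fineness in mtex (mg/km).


Formula: fineness (mtex) = mass (mg) / total length (km) = (mass_mg / total_length_m) * 1000
Step 1: Convert fiber length: 4.4 cm = 0.044 m
Step 2: Total fiber length = 470 * 0.044 = 20.68 m
Step 3: Linear density = 10.6 mg / 20.68 m = 0.5126 mg/m
Step 4: fineness = 0.5126 * 1000 = 512.6 mtex

512.6 mtex


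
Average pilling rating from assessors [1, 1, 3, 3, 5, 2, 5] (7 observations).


Formula: Mean = sum / count
Sum = 1 + 1 + 3 + 3 + 5 + 2 + 5 = 20
Mean = 20 / 7 = 2.9

2.9


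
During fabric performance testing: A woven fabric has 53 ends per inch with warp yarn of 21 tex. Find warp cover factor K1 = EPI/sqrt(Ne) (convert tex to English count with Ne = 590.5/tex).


Formula: K1 = EPI / sqrt(Ne), with Ne = 590.5 / tex_warp
Step 1: Ne = 590.5 / 21 = 28.119
Step 2: sqrt(Ne) = sqrt(28.119) = 5.3027
Step 3: K1 = 53 / 5.3027 = 10.0

10.0


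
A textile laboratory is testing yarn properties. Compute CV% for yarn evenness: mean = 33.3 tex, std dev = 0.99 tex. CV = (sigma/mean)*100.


Formula: CV% = (standard deviation / mean) * 100
Step 1: Ratio = 0.99 / 33.3 = 0.02973
Step 2: CV% = 0.02973 * 100 = 2.973% ≈ 3.0%

3.0%


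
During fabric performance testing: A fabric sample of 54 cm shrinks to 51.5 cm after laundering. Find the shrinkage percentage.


Formula: Shrinkage% = ((L_before - L_after) / L_before) * 100
Step 1: Shrinkage = 54 - 51.5 = 2.5 cm
Step 2: Shrinkage% = (2.5 / 54) * 100
Step 3: Shrinkage% = 0.046296 * 100 = 4.6296% ≈ 4.6%

4.6%


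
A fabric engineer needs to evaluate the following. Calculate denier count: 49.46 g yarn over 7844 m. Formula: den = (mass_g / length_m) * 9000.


Formula: den = (mass_g / length_m) * 9000
Substituting: den = (49.46 / 7844) * 9000
Intermediate: 49.46 / 7844 = 0.00630546 g/m
den = 0.00630546 * 9000 = 56.7 denier

56.7 denier


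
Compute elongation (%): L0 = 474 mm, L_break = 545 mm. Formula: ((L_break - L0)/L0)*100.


Formula: Elongation (%) = ((L_break - L0) / L0) * 100
Step 1: Extension = 545 - 474 = 71 mm
Step 2: Elongation = (71 / 474) * 100
Step 3: Elongation = 0.149789 * 100 = 14.9789% ≈ 15.0%

15.0%


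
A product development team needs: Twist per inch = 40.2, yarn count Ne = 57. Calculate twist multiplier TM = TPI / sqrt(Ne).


Formula: TM = TPI / sqrt(Ne)
Step 1: sqrt(Ne) = sqrt(57) = 7.5498
Step 2: TM = 40.2 / 7.5498 = 5.32

5.32 TM


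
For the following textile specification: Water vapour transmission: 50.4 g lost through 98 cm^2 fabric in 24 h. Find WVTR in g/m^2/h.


Formula: WVTR = mass_loss / (area * time)
Step 1: Convert area: 98 cm^2 = 0.0098 m^2
Step 2: WVTR = 50.4 g / (0.0098 m^2 * 24 h)
Step 3: WVTR = 50.4 / 0.2352 = 214.3 g/m^2/h

214.3 g/m^2/h


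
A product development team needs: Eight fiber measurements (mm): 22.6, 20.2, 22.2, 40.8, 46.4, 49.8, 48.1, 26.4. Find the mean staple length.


Formula: Mean = sum of lengths / count
Sum = 22.6 + 20.2 + 22.2 + 40.8 + 46.4 + 49.8 + 48.1 + 26.4
Sum = 276.5 mm
Mean = 276.5 / 8 = 34.56 mm

34.56 mm


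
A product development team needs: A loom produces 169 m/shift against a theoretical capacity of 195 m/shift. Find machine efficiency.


Formula: Efficiency% = (Actual output / Theoretical output) * 100
Efficiency% = (169 / 195) * 100
Efficiency% = 0.866667 * 100 = 86.6667% ≈ 86.7%

86.7%


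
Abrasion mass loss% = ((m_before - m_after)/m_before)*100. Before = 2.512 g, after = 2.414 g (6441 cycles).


Formula: Mass loss% = ((m_before - m_after) / m_before) * 100
Step 1: Mass loss = 2.512 - 2.414 = 0.098 g
Step 2: Ratio = 0.098 / 2.512 = 0.0390127
Step 3: Mass loss% = 0.0390127 * 100 = 3.90127% ≈ 3.90%

3.90%


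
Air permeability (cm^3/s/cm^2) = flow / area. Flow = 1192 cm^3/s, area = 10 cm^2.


Formula: Air Permeability = Airflow / Test Area
AP = 1192 cm^3/s / 10 cm^2
AP = 119.2 cm^3/s/cm^2

119.2 cm^3/s/cm^2


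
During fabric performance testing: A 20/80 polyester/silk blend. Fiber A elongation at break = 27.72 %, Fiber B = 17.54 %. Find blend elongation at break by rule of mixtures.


Formula: Blend property = (fraction_A * property_A) + (fraction_B * property_B)
Step 1: Contribution A = 20/100 * 27.72 % = 5.544 %
Step 2: Contribution B = 80/100 * 17.54 % = 14.032 %
Step 3: Blend elongation at break = 5.544 + 14.032 = 19.576 %

19.576 %


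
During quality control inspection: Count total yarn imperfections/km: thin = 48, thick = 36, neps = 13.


Formula: Total = thin places + thick places + neps
Total = 48 + 36 + 13
Total = 97 imperfections/km

97 imperfections/km


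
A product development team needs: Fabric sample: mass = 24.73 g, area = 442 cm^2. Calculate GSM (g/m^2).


Formula: GSM = mass_g / area_m2
Step 1: Convert area: 442 cm^2 = 442 / 10000 = 0.0442 m^2
Step 2: GSM = 24.73 g / 0.0442 m^2 = 559.5 g/m^2

559.5 g/m^2


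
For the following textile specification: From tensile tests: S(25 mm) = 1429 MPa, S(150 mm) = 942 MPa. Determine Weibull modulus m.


Formula: m = ln(L1/L2) / ln(S2/S1)
Step 1: ln(L1/L2) = ln(25/150) = -1.79176
Step 2: S2/S1 = 942/1429 = 0.6592
Step 3: ln(S2/S1) = ln(0.6592) = -0.41673
Step 4: m = -1.79176 / -0.41673 = 4.30

4.30 (Weibull m)


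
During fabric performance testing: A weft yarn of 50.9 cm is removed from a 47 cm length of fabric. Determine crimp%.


Formula: Crimp% = ((L_yarn - L_fabric) / L_fabric) * 100
Step 1: Extension = 50.9 - 47 = 3.9 cm
Step 2: Crimp% = (3.9 / 47) * 100
Step 3: Crimp% = 0.082979 * 100 = 8.2979% ≈ 8.3%

8.3%


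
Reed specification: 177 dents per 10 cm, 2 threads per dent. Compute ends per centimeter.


Formula: EPC = (dents per 10 cm * ends per dent) / 10
Step 1: Total ends per 10 cm = 177 * 2 = 354
Step 2: EPC = 354 / 10 = 35.4 ends/cm

35.4 ends/cm
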